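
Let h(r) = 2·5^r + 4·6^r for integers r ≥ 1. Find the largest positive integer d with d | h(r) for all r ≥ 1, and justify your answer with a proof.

Computing the first values: h(1) = 34 and h(2) = 194; gcd(34, 194) = 2, so d ≤ 2.
We prove 2 | 2·5^r + 4·6^r for all r ≥ 1 by induction on r.
Base case (r = 1): h(1) = 34 = 2·(17), so 2 | h(1).
Inductive step: assume the claim holds for r = j, i.e. 2 | h(j). Then
h(j+1) − 6·h(j) = (2·5^(j+1) + 4·6^(j+1)) − 6·(2·5^j + 4·6^j) = (2)·5^j·(5 − 6) = (-2)·5^j. Since 2 | h(j) by the inductive hypothesis, 2 | 6·h(j); and 2 | -2 since -2 = 2·-1. Therefore 2 | h(j+1).
This completes the induction.
Therefore the largest such d is 2.

d = 2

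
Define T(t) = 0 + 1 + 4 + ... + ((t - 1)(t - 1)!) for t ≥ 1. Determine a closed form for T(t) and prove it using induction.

T(t) = t! - 1

We claim T(t) = t! - 1 for all t ≥ 1.
Base case (t = 1): T(1) = 0, and the closed form gives 0. They agree.
Inductive step: suppose the statement holds for some p ≥ 1, so T(p) = p! - 1.
Then T(p+1) = T(p) + (p·p!) = (p! - 1) + (p·p!).
Simplifying, T(p+1) = (p+1)! - 1,
which is the closed form with t = p+1.
By induction, the statement is established for all t ≥ 1.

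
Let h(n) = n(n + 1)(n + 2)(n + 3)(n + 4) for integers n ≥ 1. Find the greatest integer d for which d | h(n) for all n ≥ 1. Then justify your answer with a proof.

Computing the first values: h(1) = 120 and h(2) = 720; gcd(120, 720) = 120, so d ≤ 120.
We prove 120 | n(n + 1)(n + 2)(n + 3)(n + 4) for all n ≥ 1 by induction on n.
For the base case n = 1: h(1) = 120 = 120·(1), so 120 | h(1).
Suppose the result is true for n = i, i.e. 120 | h(i). Then
h(i+1) − h(i) = (i+1)·(i+2)·(i+3)·(i+4)·(i+5) − i·(i+1)·(i+2)·(i+3)·(i+4) = (i+1)·(i+2)·(i+3)·(i+4)·[(i+5) − i] = 5·(i+1)·(i+2)·(i+3)·(i+4). The product of 4 consecutive integers is divisible by (4)! = 24, so h(i+1) − h(i) is divisible by 5·24 = 120. By the inductive hypothesis 120 | h(i), hence 120 | h(i+1).
By induction, the statement is established for all n ≥ 1.
Therefore the largest such d is 120.

d = 120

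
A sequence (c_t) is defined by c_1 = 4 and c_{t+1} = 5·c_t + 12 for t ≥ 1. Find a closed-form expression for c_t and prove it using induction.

Computing the first terms: c_1 = 4, c_2 = 32, c_3 = 172. This suggests c_t = 7·5^(t - 1) - 3.
For the base case t = 1: the formula gives 4 = 4 = c_1.
Inductive step: assume the claim holds for t = i, so c_i = 7·5^(i - 1) - 3.
Then c_{i+1} = 5·c_i + 12 = 5·(7·5^(i - 1) - 3) + 12 = 7·5^i - 3 = 7·5^((i+1) - 1) - 3,
which is the claimed formula at t = i+1.
By induction, the statement is established for all t ≥ 1.

c_t = 7·5^(t - 1) - 3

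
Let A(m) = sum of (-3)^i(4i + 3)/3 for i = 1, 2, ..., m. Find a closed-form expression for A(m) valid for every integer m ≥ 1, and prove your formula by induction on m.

We claim A(m) = (-3)^m(m + 1) - 1 for all m ≥ 1.
Base step (m = 1): A(1) = -7, and the closed form gives -7. They agree.
Inductive step: assume the claim holds for m = i, so A(i) = (-3)^i(i + 1) - 1.
Then A(i+1) = A(i) + ((-3)^i(-4i - 7)) = ((-3)^i(i + 1) - 1) + ((-3)^i(-4i - 7)).
Simplifying, A(i+1) = -3(-3)^i·i - 6(-3)^i - 1 = (-3)^(i+1)((i+1) + 1) - 1,
which is the closed form with m = i+1.
Hence, by induction on m, the claim holds for every m ≥ 1.

A(m) = (-3)^m(m + 1) - 1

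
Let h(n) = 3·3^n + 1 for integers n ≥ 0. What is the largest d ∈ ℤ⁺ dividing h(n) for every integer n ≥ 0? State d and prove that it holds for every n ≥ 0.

d = 2

Computing the first values: h(0) = 4 and h(1) = 10; gcd(4, 10) = 2, so d ≤ 2.
We prove 2 | 3·3^n + 1 for all n ≥ 0 by induction on n.
Base case (n = 0): h(0) = 4 = 2·(2), so 2 | h(0).
For the inductive step, assume it holds for an arbitrary i ≥ 0, i.e. 2 | h(i). Then
h(i+1) = 3·3^(i+1) + 1 = 3·(3·3^i + 1) - 2 = 3·h(i) - 2. The first term is divisible by 2 by the inductive hypothesis, and -2 is divisible by 2. Hence 2 | h(i+1).
This completes the induction.
Therefore the largest such d is 2.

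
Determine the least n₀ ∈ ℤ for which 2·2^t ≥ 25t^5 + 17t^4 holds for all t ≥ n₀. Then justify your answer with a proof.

At t = 27: 268435456 < 367757172, so the inequality fails and n₀ ≥ 28. We prove 2·2^t ≥ 25t^5 + 17t^4 for all t ≥ 28.
When t = 28: 2·2^t = 536870912 and 25t^5 + 17t^4 = 440708352, so 536870912 ≥ 440708352.
Suppose the result is true for t = p, so 2·2^p ≥ 25p^5 + 17p^4.
Then 2·2^(p + 1) = 2·(2·2^p) ≥ 2·(25p^5 + 17p^4).
Also, for p ≥ 28 we have 2·(25p^5 + 17p^4) ≥ 25(p+1)^5 + 17(p+1)^4, since 2·(25p^5 + 17p^4) − (25(p+1)^5 + 17(p+1)^4) = 25p^5 - 108p^4 - 318p^3 - 352p^2 - 193p - 42, which is nonnegative for all p ≥ 28.
Combining, 2·2^(p + 1) ≥ 25(p+1)^5 + 17(p+1)^4.
Hence, by induction on t, the claim holds for every t ≥ 28.
Hence the smallest such n₀ is 28.

n₀ = 28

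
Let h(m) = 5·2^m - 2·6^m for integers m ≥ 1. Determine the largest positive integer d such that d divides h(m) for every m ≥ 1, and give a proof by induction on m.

Computing the first values: h(1) = -2 and h(2) = -52; gcd(-2, -52) = 2, so d ≤ 2.
We prove 2 | 5·2^m - 2·6^m for all m ≥ 1 by induction on m.
Base case (m = 1): h(1) = -2 = 2·(-1), so 2 | h(1).
Inductive step: assume the claim holds for m = k, i.e. 2 | h(k). Then
h(k+1) − 6·h(k) = (5·2^(k+1) - 2·6^(k+1)) − 6·(5·2^k - 2·6^k) = (5)·2^k·(2 − 6) = (-20)·2^k. Since 2 | h(k) by the inductive hypothesis, 2 | 6·h(k); and 2 | -20 since -20 = 2·-10. Therefore 2 | h(k+1).
By the principle of mathematical induction, the result holds for all m ≥ 1.
Therefore the largest such d is 2.

d = 2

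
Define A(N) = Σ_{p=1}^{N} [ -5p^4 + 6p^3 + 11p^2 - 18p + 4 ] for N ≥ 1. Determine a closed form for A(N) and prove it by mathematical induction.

A(N) = -N(N^4 + N^3 - 5N^2 + 2N + 3)

We claim A(N) = -N(N^4 + N^3 - 5N^2 + 2N + 3) for all N ≥ 1.
For the base case N = 1: A(1) = -2, and the closed form gives -2. They agree.
Inductive step: suppose the statement holds for some p ≥ 1, so A(p) = p(-p^4 - p^3 + 5p^2 - 2p - 3).
Then A(p+1) = A(p) + (-5p^4 - 14p^3 - p^2 + 2p - 2) = (p(-p^4 - p^3 + 5p^2 - 2p - 3)) + (-5p^4 - 14p^3 - p^2 + 2p - 2).
Simplifying, A(p+1) = -(p + 1)(p^4 + 5p^3 + 4p^2 - p + 2) = -(p+1)((p+1)^4 + (p+1)^3 - 5(p+1)^2 + 2(p+1) + 3),
which is the closed form with N = p+1.
By the principle of mathematical induction, the result holds for all N ≥ 1.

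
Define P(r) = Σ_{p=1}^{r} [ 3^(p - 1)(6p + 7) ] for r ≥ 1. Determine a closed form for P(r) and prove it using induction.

We claim P(r) = 3^r(3r + 2) - 2 for all r ≥ 1.
When r = 1: P(1) = 13, and the closed form gives 13. They agree.
Inductive step: suppose the statement holds for some p ≥ 1, so P(p) = 3^p(3p + 2) - 2.
Then P(p+1) = P(p) + (3^p(6p + 13)) = (3^p(3p + 2) - 2) + (3^p(6p + 13)).
Simplifying, P(p+1) = 9·3^p·p + 15·3^p - 2 = 3^(p+1)(3(p+1) + 2) - 2,
which is the closed form with r = p+1.
By induction, the statement is established for all r ≥ 1.

P(r) = 3^r(3r + 2) - 2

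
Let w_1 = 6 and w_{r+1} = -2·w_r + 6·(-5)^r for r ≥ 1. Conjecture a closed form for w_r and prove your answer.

w_r = -(-2)^(r + 1) - 2(-5)^r

Computing the first terms: w_1 = 6, w_2 = -42, w_3 = 234. This suggests w_r = -(-2)^(r + 1) - 2(-5)^r.
When r = 1: the formula gives 6 = 6 = w_1.
For the inductive step, assume it holds for an arbitrary j ≥ 1, so w_j = -(-2)^(j + 1) - 2(-5)^j.
Then w_{j+1} = -2·w_j + 6·(-5)^j = -2·(-(-2)^(j + 1) - 2(-5)^j) + 6·(-5)^j = -(-2)^(j + 2) - 2(-5)^(j + 1) = -(-2)^((j+1) + 1) - 2(-5)^(j+1),
which is the claimed formula at r = j+1.
By the principle of mathematical induction, the result holds for all r ≥ 1.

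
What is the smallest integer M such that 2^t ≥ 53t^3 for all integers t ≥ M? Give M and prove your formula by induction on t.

M = 19

At t = 18: 262144 < 309096, so the inequality fails and M ≥ 19. We prove 2^t ≥ 53t^3 for all t ≥ 19.
When t = 19: 2^t = 524288 and 53t^3 = 363527, so 524288 ≥ 363527.
For the inductive step, assume it holds for an arbitrary j ≥ 19, so 2^j ≥ 53j^3.
Then 2^(j + 1) = 2·(2^j) ≥ 2·(53j^3).
Also, for j ≥ 19 we have 2·(53j^3) ≥ 53(j+1)^3, since 2 ≥ (1 + 1/j)^3 for all j ≥ 19.
Combining, 2^(j + 1) ≥ 53(j+1)^3.
By induction, the statement is established for all t ≥ 19.
Hence the smallest such M is 19.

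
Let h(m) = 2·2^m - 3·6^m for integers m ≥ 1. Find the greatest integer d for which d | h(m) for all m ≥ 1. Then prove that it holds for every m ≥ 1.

d = 2

Computing the first values: h(1) = -14 and h(2) = -100; gcd(-14, -100) = 2, so d ≤ 2.
We prove 2 | 2·2^m - 3·6^m for all m ≥ 1 by induction on m.
For the base case m = 1: h(1) = -14 = 2·(-7), so 2 | h(1).
Inductive step: assume the claim holds for m = p, i.e. 2 | h(p). Then
h(p+1) − 6·h(p) = (2·2^(p+1) - 3·6^(p+1)) − 6·(2·2^p - 3·6^p) = (2)·2^p·(2 − 6) = (-8)·2^p. Since 2 | h(p) by the inductive hypothesis, 2 | 6·h(p); and 2 | -8 since -8 = 2·-4. Therefore 2 | h(p+1).
Hence, by induction on m, the claim holds for every m ≥ 1.
Therefore the largest such d is 2.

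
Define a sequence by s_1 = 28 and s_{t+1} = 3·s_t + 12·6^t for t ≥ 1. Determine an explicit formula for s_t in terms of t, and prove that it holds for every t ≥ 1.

Computing the first terms: s_1 = 28, s_2 = 156, s_3 = 900. This suggests s_t = 4·3^(t - 1) + 4·6^t.
Base step (t = 1): the formula gives 28 = 28 = s_1.
Inductive step: suppose the statement holds for some j ≥ 1, so s_j = 4·3^(j - 1) + 4·6^j.
Then s_{j+1} = 3·s_j + 12·6^j = 3·(4·3^(j - 1) + 4·6^j) + 12·6^j = 4·3^j + 4·6^(j + 1) = 4·3^((j+1) - 1) + 4·6^(j+1),
which is the claimed formula at t = j+1.
Hence, by induction on t, the claim holds for every t ≥ 1.

s_t = 4·3^(t - 1) + 4·6^t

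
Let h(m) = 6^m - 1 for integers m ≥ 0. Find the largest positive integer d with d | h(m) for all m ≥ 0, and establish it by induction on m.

Computing the first values: h(0) = 0 and h(1) = 5; gcd(0, 5) = 5, so d ≤ 5.
We prove 5 | 6^m - 1 for all m ≥ 0 by induction on m.
When m = 0: h(0) = 0 = 5·(0), so 5 | h(0).
Inductive step: assume the claim holds for m = k, i.e. 5 | h(k). Then
h(k+1) = 6^(k+1) - 1 = 6·(6^k - 1) + 5 = 6·h(k) + 5. The first term is divisible by 5 by the inductive hypothesis, and 5 is divisible by 5. Hence 5 | h(k+1).
Hence, by induction on m, the claim holds for every m ≥ 0.
Therefore the largest such d is 5.

d = 5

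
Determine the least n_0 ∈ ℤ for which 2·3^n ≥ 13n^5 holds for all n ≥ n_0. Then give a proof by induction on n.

n_0 = 14

At n = 13: 3188646 < 4826809, so the inequality fails and n_0 ≥ 14. We prove 2·3^n ≥ 13n^5 for all n ≥ 14.
Base case (n = 14): 2·3^n = 9565938 and 13n^5 = 6991712, so 9565938 ≥ 6991712.
Inductive step: assume the claim holds for n = i, so 2·3^i ≥ 13i^5.
Then 2·3^(i + 1) = 3·(2·3^i) ≥ 3·(13i^5).
Also, for i ≥ 14 we have 3·(13i^5) ≥ 13(i+1)^5, since 3 ≥ (1 + 1/i)^5 for all i ≥ 14.
Combining, 2·3^(i + 1) ≥ 13(i+1)^5.
Hence, by induction on n, the claim holds for every n ≥ 14.
Hence the smallest such n_0 is 14.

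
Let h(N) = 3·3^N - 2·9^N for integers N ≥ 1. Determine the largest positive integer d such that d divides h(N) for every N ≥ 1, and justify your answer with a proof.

Computing the first values: h(1) = -9 and h(2) = -135; gcd(-9, -135) = 9, so d ≤ 9.
We prove 9 | 3·3^N - 2·9^N for all N ≥ 1 by induction on N.
For the base case N = 1: h(1) = -9 = 9·(-1), so 9 | h(1).
For the inductive step, assume it holds for an arbitrary m ≥ 1, i.e. 9 | h(m). Then
h(m+1) − 9·h(m) = (3·3^(m+1) - 2·9^(m+1)) − 9·(3·3^m - 2·9^m) = (3)·3^m·(3 − 9) = (-18)·3^m. Since 9 | h(m) by the inductive hypothesis, 9 | 9·h(m); and 9 | -18 since -18 = 9·-2. Therefore 9 | h(m+1).
This completes the induction.
Therefore the largest such d is 9.

d = 9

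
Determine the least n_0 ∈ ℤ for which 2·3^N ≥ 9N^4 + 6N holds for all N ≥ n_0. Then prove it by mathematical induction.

n_0 = 10

At N = 9: 39366 < 59103, so the inequality fails and n_0 ≥ 10. We prove 2·3^N ≥ 9N^4 + 6N for all N ≥ 10.
Base step (N = 10): 2·3^N = 118098 and 9N^4 + 6N = 90060, so 118098 ≥ 90060.
Suppose the result is true for N = r, so 2·3^r ≥ 9r^4 + 6r.
Then 2·3^(r + 1) = 3·(2·3^r) ≥ 3·(9r^4 + 6r).
Also, for r ≥ 10 we have 3·(9r^4 + 6r) ≥ 9(r+1)^4 + 6(r+1), since 3·(9r^4 + 6r) − (9(r+1)^4 + 6(r+1)) = 18r^4 - 36r^3 - 54r^2 - 24r - 15, which is nonnegative for all r ≥ 10.
Combining, 2·3^(r + 1) ≥ 9(r+1)^4 + 6(r+1).
Hence, by induction on N, the claim holds for every N ≥ 10.
Hence the smallest such n_0 is 10.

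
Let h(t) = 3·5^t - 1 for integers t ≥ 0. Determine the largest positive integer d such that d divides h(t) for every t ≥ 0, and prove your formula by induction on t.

Computing the first values: h(0) = 2 and h(1) = 14; gcd(2, 14) = 2, so d ≤ 2.
We prove 2 | 3·5^t - 1 for all t ≥ 0 by induction on t.
For the base case t = 0: h(0) = 2 = 2·(1), so 2 | h(0).
Suppose the result is true for t = m, i.e. 2 | h(m). Then
h(m+1) = 3·5^(m+1) - 1 = 5·(3·5^m - 1) + 4 = 5·h(m) + 4. The first term is divisible by 2 by the inductive hypothesis, and 4 is divisible by 2. Hence 2 | h(m+1).
By induction, the statement is established for all t ≥ 0.
Therefore the largest such d is 2.

d = 2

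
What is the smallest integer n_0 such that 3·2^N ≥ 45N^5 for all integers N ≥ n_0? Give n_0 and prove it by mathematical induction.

At N = 27: 402653184 < 645700815, so the inequality fails and n_0 ≥ 28. We prove 3·2^N ≥ 45N^5 for all N ≥ 28.
When N = 28: 3·2^N = 805306368 and 45N^5 = 774466560, so 805306368 ≥ 774466560.
Suppose the result is true for N = i, so 3·2^i ≥ 45i^5.
Then 3·2^(i + 1) = 2·(3·2^i) ≥ 2·(45i^5).
Also, for i ≥ 28 we have 2·(45i^5) ≥ 45(i+1)^5, since 2 ≥ (1 + 1/i)^5 for all i ≥ 28.
Combining, 3·2^(i + 1) ≥ 45(i+1)^5.
Hence, by induction on N, the claim holds for every N ≥ 28.
Hence the smallest such n_0 is 28.

n_0 = 28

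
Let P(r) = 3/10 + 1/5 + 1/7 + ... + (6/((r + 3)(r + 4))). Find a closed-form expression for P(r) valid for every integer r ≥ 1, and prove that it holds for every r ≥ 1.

P(r) = 3r/(2(r + 4))

We claim P(r) = 3r/(2(r + 4)) for all r ≥ 1.
When r = 1: P(1) = 3/10, and the closed form gives 3/10. They agree.
For the inductive step, assume it holds for an arbitrary i ≥ 1, so P(i) = 3i/(2(i + 4)).
Then P(i+1) = P(i) + (6/((i + 4)(i + 5))) = (3i/(2(i + 4))) + (6/((i + 4)(i + 5))).
Simplifying, P(i+1) = 3(i + 1)/(2(i + 5)) = 3(i+1)/(2((i+1) + 4)),
which is the closed form with r = i+1.
This completes the induction.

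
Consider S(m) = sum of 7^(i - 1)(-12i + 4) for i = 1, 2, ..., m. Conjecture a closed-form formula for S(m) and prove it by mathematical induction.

S(m) = 7^m(-2m + 1) - 1

We claim S(m) = 7^m(-2m + 1) - 1 for all m ≥ 1.
For the base case m = 1: S(1) = -8, and the closed form gives -8. They agree.
Suppose the result is true for m = i, so S(i) = 7^i(-2i + 1) - 1.
Then S(i+1) = S(i) + (7^i(-12i - 8)) = (7^i(-2i + 1) - 1) + (7^i(-12i - 8)).
Simplifying, S(i+1) = -14·7^i·i - 7·7^i - 1 = 7^(i+1)(-2(i+1) + 1) - 1,
which is the closed form with m = i+1.
Hence, by induction on m, the claim holds for every m ≥ 1.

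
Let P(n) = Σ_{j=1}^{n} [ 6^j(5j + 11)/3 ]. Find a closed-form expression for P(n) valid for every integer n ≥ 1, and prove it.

P(n) = 2·6^n(n + 2) - 4

We claim P(n) = 2·6^n(n + 2) - 4 for all n ≥ 1.
Base step (n = 1): P(1) = 32, and the closed form gives 32. They agree.
Inductive step: assume the claim holds for n = j, so P(j) = 2·6^j(j + 2) - 4.
Then P(j+1) = P(j) + (6^j(10j + 32)) = (2·6^j(j + 2) - 4) + (6^j(10j + 32)).
Simplifying, P(j+1) = 12·6^j·j + 36·6^j - 4 = 2·6^(j+1)((j+1) + 2) - 4,
which is the closed form with n = j+1.
By induction, the statement is established for all n ≥ 1.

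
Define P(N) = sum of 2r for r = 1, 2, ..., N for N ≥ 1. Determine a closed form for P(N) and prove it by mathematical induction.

We claim P(N) = N(N + 1) for all N ≥ 1.
Base case (N = 1): P(1) = 2, and the closed form gives 2. They agree.
For the inductive step, assume it holds for an arbitrary r ≥ 1, so P(r) = r(r + 1).
Then P(r+1) = P(r) + (2r + 2) = (r(r + 1)) + (2r + 2).
Simplifying, P(r+1) = (r + 1)(r + 2) = (r+1)((r+1) + 1),
which is the closed form with N = r+1.
By the principle of mathematical induction, the result holds for all N ≥ 1.

P(N) = N(N + 1)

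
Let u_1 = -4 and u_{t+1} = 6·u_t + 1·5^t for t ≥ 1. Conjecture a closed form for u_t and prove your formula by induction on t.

Computing the first terms: u_1 = -4, u_2 = -19, u_3 = -89. This suggests u_t = -5^t + 6^(t - 1).
When t = 1: the formula gives -4 = -4 = u_1.
Inductive step: assume the claim holds for t = r, so u_r = -5^r + 6^(r - 1).
Then u_{r+1} = 6·u_r + 1·5^r = 6·(-5^r + 6^(r - 1)) + 1·5^r = -5^(r + 1) + 6^r = -5^(r+1) + 6^((r+1) - 1),
which is the claimed formula at t = r+1.
By the principle of mathematical induction, the result holds for all t ≥ 1.

u_t = -5^t + 6^(t - 1)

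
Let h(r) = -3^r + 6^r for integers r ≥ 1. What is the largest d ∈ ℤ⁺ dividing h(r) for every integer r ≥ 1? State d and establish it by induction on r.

d = 3

Computing the first values: h(1) = 3 and h(2) = 27; gcd(3, 27) = 3, so d ≤ 3.
We prove 3 | -3^r + 6^r for all r ≥ 1 by induction on r.
Base step (r = 1): h(1) = 3 = 3·(1), so 3 | h(1).
Inductive step: suppose the statement holds for some k ≥ 1, i.e. 3 | h(k). Then
6^{k+1} − 3^{k+1} = 6·6^k − 3·3^k = 6·(6^k − 3^k) + (3)·3^k. The first term is divisible by 3 by the inductive hypothesis, and the second term (3)·3^k is divisible by 3 since 3 | 3. Hence 3 | h(k+1).
By the principle of mathematical induction, the result holds for all r ≥ 1.
Therefore the largest such d is 3.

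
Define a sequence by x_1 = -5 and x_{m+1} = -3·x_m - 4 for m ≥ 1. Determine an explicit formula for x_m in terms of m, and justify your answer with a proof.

x_m = -4(-3)^(m - 1) - 1

Computing the first terms: x_1 = -5, x_2 = 11, x_3 = -37. This suggests x_m = -4(-3)^(m - 1) - 1.
Base step (m = 1): the formula gives -5 = -5 = x_1.
Inductive step: assume the claim holds for m = i, so x_i = -4(-3)^(i - 1) - 1.
Then x_{i+1} = -3·x_i - 4 = -3·(-4(-3)^(i - 1) - 1) - 4 = -4(-3)^i - 1 = -4(-3)^((i+1) - 1) - 1,
which is the claimed formula at m = i+1.
Hence, by induction on m, the claim holds for every m ≥ 1.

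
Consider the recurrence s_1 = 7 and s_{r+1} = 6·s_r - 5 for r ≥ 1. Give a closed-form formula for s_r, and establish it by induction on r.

s_r = 6^r + 1

Computing the first terms: s_1 = 7, s_2 = 37, s_3 = 217. This suggests s_r = 6^r + 1.
For the base case r = 1: the formula gives 7 = 7 = s_1.
Suppose the result is true for r = k, so s_k = 6^k + 1.
Then s_{k+1} = 6·s_k - 5 = 6·(6^k + 1) - 5 = 6^(k + 1) + 1,
which is the claimed formula at r = k+1.
By the principle of mathematical induction, the result holds for all r ≥ 1.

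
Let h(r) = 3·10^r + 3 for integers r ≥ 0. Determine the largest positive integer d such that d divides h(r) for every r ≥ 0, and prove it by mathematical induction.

Computing the first values: h(0) = 6 and h(1) = 33; gcd(6, 33) = 3, so d ≤ 3.
We prove 3 | 3·10^r + 3 for all r ≥ 0 by induction on r.
When r = 0: h(0) = 6 = 3·(2), so 3 | h(0).
Inductive step: suppose the statement holds for some i ≥ 0, i.e. 3 | h(i). Then
h(i+1) = 3·10^(i+1) + 3 = 10·(3·10^i + 3) - 27 = 10·h(i) - 27. The first term is divisible by 3 by the inductive hypothesis, and -27 is divisible by 3. Hence 3 | h(i+1).
By induction, the statement is established for all r ≥ 0.
Therefore the largest such d is 3.

d = 3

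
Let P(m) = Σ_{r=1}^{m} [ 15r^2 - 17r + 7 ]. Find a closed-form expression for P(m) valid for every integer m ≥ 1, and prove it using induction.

P(m) = m(5m^2 - m + 1)

We claim P(m) = m(5m^2 - m + 1) for all m ≥ 1.
Base case (m = 1): P(1) = 5, and the closed form gives 5. They agree.
For the inductive step, assume it holds for an arbitrary r ≥ 1, so P(r) = r(5r^2 - r + 1).
Then P(r+1) = P(r) + (15r^2 + 13r + 5) = (r(5r^2 - r + 1)) + (15r^2 + 13r + 5).
Simplifying, P(r+1) = (r + 1)(5r^2 + 9r + 5) = (r+1)(5(r+1)^2 - (r+1) + 1),
which is the closed form with m = r+1.
By the principle of mathematical induction, the result holds for all m ≥ 1.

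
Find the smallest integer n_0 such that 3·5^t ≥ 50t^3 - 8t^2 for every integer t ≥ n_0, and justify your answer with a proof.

n_0 = 5

At t = 4: 1875 < 3072, so the inequality fails and n_0 ≥ 5. We prove 3·5^t ≥ 50t^3 - 8t^2 for all t ≥ 5.
When t = 5: 3·5^t = 9375 and 50t^3 - 8t^2 = 6050, so 9375 ≥ 6050.
Suppose the result is true for t = k, so 3·5^k ≥ 50k^3 - 8k^2.
Then 3·5^(k + 1) = 5·(3·5^k) ≥ 5·(50k^3 - 8k^2).
Also, for k ≥ 5 we have 5·(50k^3 - 8k^2) ≥ 50(k+1)^3 - 8(k+1)^2, since 5·(50k^3 - 8k^2) − (50(k+1)^3 - 8(k+1)^2) = 200k^3 - 182k^2 - 134k - 42, which is nonnegative for all k ≥ 5.
Combining, 3·5^(k + 1) ≥ 50(k+1)^3 - 8(k+1)^2.
This completes the induction.
Hence the smallest such n_0 is 5.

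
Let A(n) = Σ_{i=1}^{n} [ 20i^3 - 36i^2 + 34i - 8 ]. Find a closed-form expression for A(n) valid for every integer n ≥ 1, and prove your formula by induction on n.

A(n) = n(5n^3 - 2n^2 + 4n + 3)

We claim A(n) = n(5n^3 - 2n^2 + 4n + 3) for all n ≥ 1.
Base step (n = 1): A(1) = 10, and the closed form gives 10. They agree.
For the inductive step, assume it holds for an arbitrary i ≥ 1, so A(i) = i(5i^3 - 2i^2 + 4i + 3).
Then A(i+1) = A(i) + (20i^3 + 24i^2 + 22i + 10) = (i(5i^3 - 2i^2 + 4i + 3)) + (20i^3 + 24i^2 + 22i + 10).
Simplifying, A(i+1) = (i + 1)(5i^3 + 13i^2 + 15i + 10) = (i+1)(5(i+1)^3 - 2(i+1)^2 + 4(i+1) + 3),
which is the closed form with n = i+1.
Hence, by induction on n, the claim holds for every n ≥ 1.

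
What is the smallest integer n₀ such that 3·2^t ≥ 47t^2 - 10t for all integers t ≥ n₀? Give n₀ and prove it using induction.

n₀ = 11

At t = 10: 3072 < 4600, so the inequality fails and n₀ ≥ 11. We prove 3·2^t ≥ 47t^2 - 10t for all t ≥ 11.
For the base case t = 11: 3·2^t = 6144 and 47t^2 - 10t = 5577, so 6144 ≥ 5577.
Inductive step: assume the claim holds for t = r, so 3·2^r ≥ 47r^2 - 10r.
Then 3·2^(r + 1) = 2·(3·2^r) ≥ 2·(47r^2 - 10r).
Also, for r ≥ 11 we have 2·(47r^2 - 10r) ≥ 47(r+1)^2 - 10(r+1), since 2·(47r^2 - 10r) − (47(r+1)^2 - 10(r+1)) = 47r^2 - 104r - 37, which is nonnegative for all r ≥ 11.
Combining, 3·2^(r + 1) ≥ 47(r+1)^2 - 10(r+1).
This completes the induction.
Hence the smallest such n₀ is 11.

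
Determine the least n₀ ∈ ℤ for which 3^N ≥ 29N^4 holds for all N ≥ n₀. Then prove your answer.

At N = 12: 531441 < 601344, so the inequality fails and n₀ ≥ 13. We prove 3^N ≥ 29N^4 for all N ≥ 13.
For the base case N = 13: 3^N = 1594323 and 29N^4 = 828269, so 1594323 ≥ 828269.
For the inductive step, assume it holds for an arbitrary j ≥ 13, so 3^j ≥ 29j^4.
Then 3^(j + 1) = 3·(3^j) ≥ 3·(29j^4).
Also, for j ≥ 13 we have 3·(29j^4) ≥ 29(j+1)^4, since 3 ≥ (1 + 1/j)^4 for all j ≥ 13.
Combining, 3^(j + 1) ≥ 29(j+1)^4.
By the principle of mathematical induction, the result holds for all N ≥ 13.
Hence the smallest such n₀ is 13.

n₀ = 13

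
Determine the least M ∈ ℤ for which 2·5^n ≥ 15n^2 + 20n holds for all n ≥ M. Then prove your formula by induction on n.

M = 3

At n = 2: 50 < 100, so the inequality fails and M ≥ 3. We prove 2·5^n ≥ 15n^2 + 20n for all n ≥ 3.
When n = 3: 2·5^n = 250 and 15n^2 + 20n = 195, so 250 ≥ 195.
Inductive step: suppose the statement holds for some j ≥ 3, so 2·5^j ≥ 15j^2 + 20j.
Then 2·5^(j + 1) = 5·(2·5^j) ≥ 5·(15j^2 + 20j).
Also, for j ≥ 3 we have 5·(15j^2 + 20j) ≥ 15(j+1)^2 + 20(j+1), since 5·(15j^2 + 20j) − (15(j+1)^2 + 20(j+1)) = 60j^2 + 50j - 35, which is nonnegative for all j ≥ 3.
Combining, 2·5^(j + 1) ≥ 15(j+1)^2 + 20(j+1).
This completes the induction.
Hence the smallest such M is 3.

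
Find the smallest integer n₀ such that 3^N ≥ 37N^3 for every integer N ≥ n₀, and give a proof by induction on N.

n₀ = 10

At N = 9: 19683 < 26973, so the inequality fails and n₀ ≥ 10. We prove 3^N ≥ 37N^3 for all N ≥ 10.
Base step (N = 10): 3^N = 59049 and 37N^3 = 37000, so 59049 ≥ 37000.
Inductive step: suppose the statement holds for some r ≥ 10, so 3^r ≥ 37r^3.
Then 3^(r + 1) = 3·(3^r) ≥ 3·(37r^3).
Also, for r ≥ 10 we have 3·(37r^3) ≥ 37(r+1)^3, since 3 ≥ (1 + 1/r)^3 for all r ≥ 10.
Combining, 3^(r + 1) ≥ 37(r+1)^3.
By the principle of mathematical induction, the result holds for all N ≥ 10.
Hence the smallest such n₀ is 10.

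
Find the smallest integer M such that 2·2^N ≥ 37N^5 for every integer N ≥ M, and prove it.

M = 29

At N = 28: 536870912 < 636783616, so the inequality fails and M ≥ 29. We prove 2·2^N ≥ 37N^5 for all N ≥ 29.
For the base case N = 29: 2·2^N = 1073741824 and 37N^5 = 758912513, so 1073741824 ≥ 758912513.
Inductive step: assume the claim holds for N = i, so 2·2^i ≥ 37i^5.
Then 2·2^(i + 1) = 2·(2·2^i) ≥ 2·(37i^5).
Also, for i ≥ 29 we have 2·(37i^5) ≥ 37(i+1)^5, since 2 ≥ (1 + 1/i)^5 for all i ≥ 29.
Combining, 2·2^(i + 1) ≥ 37(i+1)^5.
By induction, the statement is established for all N ≥ 29.
Hence the smallest such M is 29.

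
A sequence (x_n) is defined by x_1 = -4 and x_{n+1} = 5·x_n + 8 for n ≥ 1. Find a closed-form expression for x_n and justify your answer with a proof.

Computing the first terms: x_1 = -4, x_2 = -12, x_3 = -52. This suggests x_n = -2·5^(n - 1) - 2.
Base step (n = 1): the formula gives -4 = -4 = x_1.
Suppose the result is true for n = i, so x_i = -2·5^(i - 1) - 2.
Then x_{i+1} = 5·x_i + 8 = 5·(-2·5^(i - 1) - 2) + 8 = -2·5^i - 2 = -2·5^((i+1) - 1) - 2,
which is the claimed formula at n = i+1.
By the principle of mathematical induction, the result holds for all n ≥ 1.

x_n = -2·5^(n - 1) - 2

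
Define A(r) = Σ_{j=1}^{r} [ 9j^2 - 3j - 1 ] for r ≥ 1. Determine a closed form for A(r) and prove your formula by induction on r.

We claim A(r) = r(3r^2 + 3r - 1) for all r ≥ 1.
For the base case r = 1: A(1) = 5, and the closed form gives 5. They agree.
Inductive step: assume the claim holds for r = j, so A(j) = j(3j^2 + 3j - 1).
Then A(j+1) = A(j) + (9j^2 + 15j + 5) = (j(3j^2 + 3j - 1)) + (9j^2 + 15j + 5).
Simplifying, A(j+1) = (j + 1)(3j^2 + 9j + 5) = (j+1)(3(j+1)^2 + 3(j+1) - 1),
which is the closed form with r = j+1.
This completes the induction.

A(r) = r(3r^2 + 3r - 1)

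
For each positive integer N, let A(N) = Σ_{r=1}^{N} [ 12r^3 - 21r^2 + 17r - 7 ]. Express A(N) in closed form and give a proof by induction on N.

We claim A(N) = N(3N^3 - N^2 + N - 2) for all N ≥ 1.
For the base case N = 1: A(1) = 1, and the closed form gives 1. They agree.
Inductive step: suppose the statement holds for some r ≥ 1, so A(r) = r(3r^3 - r^2 + r - 2).
Then A(r+1) = A(r) + (12r^3 + 15r^2 + 11r + 1) = (r(3r^3 - r^2 + r - 2)) + (12r^3 + 15r^2 + 11r + 1).
Simplifying, A(r+1) = (r + 1)(3r^3 + 8r^2 + 8r + 1) = (r+1)(3(r+1)^3 - (r+1)^2 + (r+1) - 2),
which is the closed form with N = r+1.
Hence, by induction on N, the claim holds for every N ≥ 1.

A(N) = N(3N^3 - N^2 + N - 2)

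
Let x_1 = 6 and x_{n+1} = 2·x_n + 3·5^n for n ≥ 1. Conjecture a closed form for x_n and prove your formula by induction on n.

Computing the first terms: x_1 = 6, x_2 = 27, x_3 = 129. This suggests x_n = 2^(n - 1) + 5^n.
For the base case n = 1: the formula gives 6 = 6 = x_1.
Inductive step: suppose the statement holds for some r ≥ 1, so x_r = 2^(r - 1) + 5^r.
Then x_{r+1} = 2·x_r + 3·5^r = 2·(2^(r - 1) + 5^r) + 3·5^r = 2^r + 5^(r + 1) = 2^((r+1) - 1) + 5^(r+1),
which is the claimed formula at n = r+1.
By the principle of mathematical induction, the result holds for all n ≥ 1.

x_n = 2^(n - 1) + 5^n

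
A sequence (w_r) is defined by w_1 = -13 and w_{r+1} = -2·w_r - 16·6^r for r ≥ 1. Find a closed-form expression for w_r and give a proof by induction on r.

w_r = -(-2)^(r - 1) - 2·6^r

Computing the first terms: w_1 = -13, w_2 = -70, w_3 = -436. This suggests w_r = -(-2)^(r - 1) - 2·6^r.
When r = 1: the formula gives -13 = -13 = w_1.
Inductive step: suppose the statement holds for some m ≥ 1, so w_m = -(-2)^(m - 1) - 2·6^m.
Then w_{m+1} = -2·w_m - 16·6^m = -2·(-(-2)^(m - 1) - 2·6^m) - 16·6^m = -(-2)^m - 2·6^(m + 1) = -(-2)^((m+1) - 1) - 2·6^(m+1),
which is the claimed formula at r = m+1.
Hence, by induction on r, the claim holds for every r ≥ 1.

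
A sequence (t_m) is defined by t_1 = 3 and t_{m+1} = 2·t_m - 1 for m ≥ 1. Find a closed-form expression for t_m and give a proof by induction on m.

Computing the first terms: t_1 = 3, t_2 = 5, t_3 = 9. This suggests t_m = 2^m + 1.
When m = 1: the formula gives 3 = 3 = t_1.
For the inductive step, assume it holds for an arbitrary k ≥ 1, so t_k = 2^k + 1.
Then t_{k+1} = 2·t_k - 1 = 2·(2^k + 1) - 1 = 2^(k + 1) + 1,
which is the claimed formula at m = k+1.
By the principle of mathematical induction, the result holds for all m ≥ 1.

t_m = 2^m + 1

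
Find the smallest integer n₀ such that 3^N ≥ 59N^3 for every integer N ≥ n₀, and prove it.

n₀ = 10

At N = 9: 19683 < 43011, so the inequality fails and n₀ ≥ 10. We prove 3^N ≥ 59N^3 for all N ≥ 10.
For the base case N = 10: 3^N = 59049 and 59N^3 = 59000, so 59049 ≥ 59000.
For the inductive step, assume it holds for an arbitrary p ≥ 10, so 3^p ≥ 59p^3.
Then 3^(p + 1) = 3·(3^p) ≥ 3·(59p^3).
Also, for p ≥ 10 we have 3·(59p^3) ≥ 59(p+1)^3, since 3 ≥ (1 + 1/p)^3 for all p ≥ 10.
Combining, 3^(p + 1) ≥ 59(p+1)^3.
By induction, the statement is established for all N ≥ 10.
Hence the smallest such n₀ is 10.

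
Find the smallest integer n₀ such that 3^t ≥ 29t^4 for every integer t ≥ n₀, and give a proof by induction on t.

n₀ = 13

At t = 12: 531441 < 601344, so the inequality fails and n₀ ≥ 13. We prove 3^t ≥ 29t^4 for all t ≥ 13.
When t = 13: 3^t = 1594323 and 29t^4 = 828269, so 1594323 ≥ 828269.
For the inductive step, assume it holds for an arbitrary k ≥ 13, so 3^k ≥ 29k^4.
Then 3^(k + 1) = 3·(3^k) ≥ 3·(29k^4).
Also, for k ≥ 13 we have 3·(29k^4) ≥ 29(k+1)^4, since 3 ≥ (1 + 1/k)^4 for all k ≥ 13.
Combining, 3^(k + 1) ≥ 29(k+1)^4.
By the principle of mathematical induction, the result holds for all t ≥ 13.
Hence the smallest such n₀ is 13.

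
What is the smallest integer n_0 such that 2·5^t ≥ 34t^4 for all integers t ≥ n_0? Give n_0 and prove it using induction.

At t = 6: 31250 < 44064, so the inequality fails and n_0 ≥ 7. We prove 2·5^t ≥ 34t^4 for all t ≥ 7.
Base case (t = 7): 2·5^t = 156250 and 34t^4 = 81634, so 156250 ≥ 81634.
Inductive step: assume the claim holds for t = p, so 2·5^p ≥ 34p^4.
Then 2·5^(p + 1) = 5·(2·5^p) ≥ 5·(34p^4).
Also, for p ≥ 7 we have 5·(34p^4) ≥ 34(p+1)^4, since 5 ≥ (1 + 1/p)^4 for all p ≥ 7.
Combining, 2·5^(p + 1) ≥ 34(p+1)^4.
Hence, by induction on t, the claim holds for every t ≥ 7.
Hence the smallest such n_0 is 7.

n_0 = 7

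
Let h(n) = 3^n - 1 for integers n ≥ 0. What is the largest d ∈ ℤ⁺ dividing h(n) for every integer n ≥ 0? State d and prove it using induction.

d = 2

Computing the first values: h(0) = 0 and h(1) = 2; gcd(0, 2) = 2, so d ≤ 2.
We prove 2 | 3^n - 1 for all n ≥ 0 by induction on n.
For the base case n = 0: h(0) = 0 = 2·(0), so 2 | h(0).
Inductive step: suppose the statement holds for some p ≥ 0, i.e. 2 | h(p). Then
h(p+1) = 3^(p+1) - 1 = 3·(3^p - 1) + 2 = 3·h(p) + 2. The first term is divisible by 2 by the inductive hypothesis, and 2 is divisible by 2. Hence 2 | h(p+1).
Hence, by induction on n, the claim holds for every n ≥ 0.
Therefore the largest such d is 2.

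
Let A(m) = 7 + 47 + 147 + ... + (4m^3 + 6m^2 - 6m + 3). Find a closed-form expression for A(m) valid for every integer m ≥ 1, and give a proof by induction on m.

A(m) = m(m^3 + 4m^2 + m + 1)

We claim A(m) = m(m^3 + 4m^2 + m + 1) for all m ≥ 1.
Base step (m = 1): A(1) = 7, and the closed form gives 7. They agree.
Inductive step: suppose the statement holds for some k ≥ 1, so A(k) = k(k^3 + 4k^2 + k + 1).
Then A(k+1) = A(k) + (4k^3 + 18k^2 + 18k + 7) = (k(k^3 + 4k^2 + k + 1)) + (4k^3 + 18k^2 + 18k + 7).
Simplifying, A(k+1) = (k + 1)(k^3 + 7k^2 + 12k + 7) = (k+1)((k+1)^3 + 4(k+1)^2 + (k+1) + 1),
which is the closed form with m = k+1.
By the principle of mathematical induction, the result holds for all m ≥ 1.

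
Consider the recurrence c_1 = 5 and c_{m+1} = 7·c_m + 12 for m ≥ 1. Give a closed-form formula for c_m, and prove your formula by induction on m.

c_m = 7^m - 2

Computing the first terms: c_1 = 5, c_2 = 47, c_3 = 341. This suggests c_m = 7^m - 2.
Base step (m = 1): the formula gives 5 = 5 = c_1.
Suppose the result is true for m = j, so c_j = 7^j - 2.
Then c_{j+1} = 7·c_j + 12 = 7·(7^j - 2) + 12 = 7^(j + 1) - 2,
which is the claimed formula at m = j+1.
By the principle of mathematical induction, the result holds for all m ≥ 1.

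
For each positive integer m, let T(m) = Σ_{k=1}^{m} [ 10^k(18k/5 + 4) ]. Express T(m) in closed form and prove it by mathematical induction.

We claim T(m) = 4·10^m(m + 1) - 4 for all m ≥ 1.
For the base case m = 1: T(1) = 76, and the closed form gives 76. They agree.
Inductive step: suppose the statement holds for some k ≥ 1, so T(k) = 4·10^k(k + 1) - 4.
Then T(k+1) = T(k) + (10^k(36k + 76)) = (4·10^k(k + 1) - 4) + (10^k(36k + 76)).
Simplifying, T(k+1) = 40·10^k·k + 80·10^k - 4 = 4·10^(k+1)((k+1) + 1) - 4,
which is the closed form with m = k+1.
By induction, the statement is established for all m ≥ 1.

T(m) = 4·10^m(m + 1) - 4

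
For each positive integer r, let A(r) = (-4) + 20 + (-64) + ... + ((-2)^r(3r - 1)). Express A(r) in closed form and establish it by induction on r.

A(r) = 2(-2)^r·r

We claim A(r) = 2(-2)^r·r for all r ≥ 1.
For the base case r = 1: A(1) = -4, and the closed form gives -4. They agree.
For the inductive step, assume it holds for an arbitrary p ≥ 1, so A(p) = 2(-2)^p·p.
Then A(p+1) = A(p) + ((-2)^(p + 1)(3p + 2)) = (2(-2)^p·p) + ((-2)^(p + 1)(3p + 2)).
Simplifying, A(p+1) = (-2)^(p + 2)(-p - 1) = 2(-2)^(p+1)·(p+1),
which is the closed form with r = p+1.
Hence, by induction on r, the claim holds for every r ≥ 1.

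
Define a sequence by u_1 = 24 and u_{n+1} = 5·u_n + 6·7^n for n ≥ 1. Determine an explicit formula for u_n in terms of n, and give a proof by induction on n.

Computing the first terms: u_1 = 24, u_2 = 162, u_3 = 1104. This suggests u_n = 3·5^(n - 1) + 3·7^n.
When n = 1: the formula gives 24 = 24 = u_1.
Suppose the result is true for n = m, so u_m = 3·5^(m - 1) + 3·7^m.
Then u_{m+1} = 5·u_m + 6·7^m = 5·(3·5^(m - 1) + 3·7^m) + 6·7^m = 3·5^m + 3·7^(m + 1) = 3·5^((m+1) - 1) + 3·7^(m+1),
which is the claimed formula at n = m+1.
This completes the induction.

u_n = 3·5^(n - 1) + 3·7^n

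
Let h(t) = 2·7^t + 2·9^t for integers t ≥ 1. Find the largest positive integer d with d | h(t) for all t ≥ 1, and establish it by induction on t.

Computing the first values: h(1) = 32 and h(2) = 260; gcd(32, 260) = 4, so d ≤ 4.
We prove 4 | 2·7^t + 2·9^t for all t ≥ 1 by induction on t.
For the base case t = 1: h(1) = 32 = 4·(8), so 4 | h(1).
For the inductive step, assume it holds for an arbitrary i ≥ 1, i.e. 4 | h(i). Then
h(i+1) − 9·h(i) = (2·7^(i+1) + 2·9^(i+1)) − 9·(2·7^i + 2·9^i) = (2)·7^i·(7 − 9) = (-4)·7^i. Since 4 | h(i) by the inductive hypothesis, 4 | 9·h(i); and 4 | -4 since -4 = 4·-1. Therefore 4 | h(i+1).
This completes the induction.
Therefore the largest such d is 4.

d = 4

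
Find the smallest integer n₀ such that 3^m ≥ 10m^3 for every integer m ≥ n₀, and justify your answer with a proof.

n₀ = 8

At m = 7: 2187 < 3430, so the inequality fails and n₀ ≥ 8. We prove 3^m ≥ 10m^3 for all m ≥ 8.
Base step (m = 8): 3^m = 6561 and 10m^3 = 5120, so 6561 ≥ 5120.
Inductive step: suppose the statement holds for some i ≥ 8, so 3^i ≥ 10i^3.
Then 3^(i + 1) = 3·(3^i) ≥ 3·(10i^3).
Also, for i ≥ 8 we have 3·(10i^3) ≥ 10(i+1)^3, since 3 ≥ (1 + 1/i)^3 for all i ≥ 8.
Combining, 3^(i + 1) ≥ 10(i+1)^3.
By induction, the statement is established for all m ≥ 8.
Hence the smallest such n₀ is 8.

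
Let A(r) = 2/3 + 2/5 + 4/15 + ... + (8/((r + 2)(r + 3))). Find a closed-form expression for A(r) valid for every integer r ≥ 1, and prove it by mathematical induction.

We claim A(r) = 8r/(3(r + 3)) for all r ≥ 1.
Base case (r = 1): A(1) = 2/3, and the closed form gives 2/3. They agree.
Inductive step: assume the claim holds for r = k, so A(k) = 8k/(3(k + 3)).
Then A(k+1) = A(k) + (8/((k + 3)(k + 4))) = (8k/(3(k + 3))) + (8/((k + 3)(k + 4))).
Simplifying, A(k+1) = 8(k + 1)/(3(k + 4)) = 8(k+1)/(3((k+1) + 3)),
which is the closed form with r = k+1.
By the principle of mathematical induction, the result holds for all r ≥ 1.

A(r) = 8r/(3(r + 3))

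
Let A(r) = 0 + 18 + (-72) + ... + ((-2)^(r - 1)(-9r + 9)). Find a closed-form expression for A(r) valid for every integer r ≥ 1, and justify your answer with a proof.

We claim A(r) = (-2)^r(3r - 2) + 2 for all r ≥ 1.
Base case (r = 1): A(1) = 0, and the closed form gives 0. They agree.
Inductive step: suppose the statement holds for some j ≥ 1, so A(j) = (-2)^j(3j - 2) + 2.
Then A(j+1) = A(j) + (-9(-2)^j·j) = ((-2)^j(3j - 2) + 2) + (-9(-2)^j·j).
Simplifying, A(j+1) = -6(-2)^j·j - 2(-2)^j + 2 = (-2)^(j+1)(3(j+1) - 2) + 2,
which is the closed form with r = j+1.
By induction, the statement is established for all r ≥ 1.

A(r) = (-2)^r(3r - 2) + 2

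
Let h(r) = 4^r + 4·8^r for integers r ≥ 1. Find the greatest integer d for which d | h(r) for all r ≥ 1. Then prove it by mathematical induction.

d = 4

Computing the first values: h(1) = 36 and h(2) = 272; gcd(36, 272) = 4, so d ≤ 4.
We prove 4 | 4^r + 4·8^r for all r ≥ 1 by induction on r.
Base step (r = 1): h(1) = 36 = 4·(9), so 4 | h(1).
Inductive step: suppose the statement holds for some k ≥ 1, i.e. 4 | h(k). Then
h(k+1) − 8·h(k) = (4^(k+1) + 4·8^(k+1)) − 8·(4^k + 4·8^k) = (1)·4^k·(4 − 8) = (-4)·4^k. Since 4 | h(k) by the inductive hypothesis, 4 | 8·h(k); and 4 | -4 since -4 = 4·-1. Therefore 4 | h(k+1).
Hence, by induction on r, the claim holds for every r ≥ 1.
Therefore the largest such d is 4.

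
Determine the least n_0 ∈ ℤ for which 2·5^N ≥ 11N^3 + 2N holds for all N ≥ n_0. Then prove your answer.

n_0 = 4

At N = 3: 250 < 303, so the inequality fails and n_0 ≥ 4. We prove 2·5^N ≥ 11N^3 + 2N for all N ≥ 4.
Base step (N = 4): 2·5^N = 1250 and 11N^3 + 2N = 712, so 1250 ≥ 712.
Inductive step: suppose the statement holds for some r ≥ 4, so 2·5^r ≥ 11r^3 + 2r.
Then 2·5^(r + 1) = 5·(2·5^r) ≥ 5·(11r^3 + 2r).
Also, for r ≥ 4 we have 5·(11r^3 + 2r) ≥ 11(r+1)^3 + 2(r+1), since 5·(11r^3 + 2r) − (11(r+1)^3 + 2(r+1)) = 44r^3 - 33r^2 - 25r - 13, which is nonnegative for all r ≥ 4.
Combining, 2·5^(r + 1) ≥ 11(r+1)^3 + 2(r+1).
By the principle of mathematical induction, the result holds for all N ≥ 4.
Hence the smallest such n_0 is 4.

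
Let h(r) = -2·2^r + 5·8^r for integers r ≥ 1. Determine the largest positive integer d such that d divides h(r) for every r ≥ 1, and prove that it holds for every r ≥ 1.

d = 12

Computing the first values: h(1) = 36 and h(2) = 312; gcd(36, 312) = 12, so d ≤ 12.
We prove 12 | -2·2^r + 5·8^r for all r ≥ 1 by induction on r.
Base step (r = 1): h(1) = 36 = 12·(3), so 12 | h(1).
Suppose the result is true for r = k, i.e. 12 | h(k). Then
h(k+1) − 8·h(k) = (-2·2^(k+1) + 5·8^(k+1)) − 8·(-2·2^k + 5·8^k) = (-2)·2^k·(2 − 8) = (12)·2^k. Since 12 | h(k) by the inductive hypothesis, 12 | 8·h(k); and 12 | 12 since 12 = 12·1. Therefore 12 | h(k+1).
By induction, the statement is established for all r ≥ 1.
Therefore the largest such d is 12.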